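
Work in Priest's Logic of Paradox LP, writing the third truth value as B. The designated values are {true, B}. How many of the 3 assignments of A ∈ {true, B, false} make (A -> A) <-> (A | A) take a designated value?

A=true: true ✓
A=B: B ✓
A=false: false ·

2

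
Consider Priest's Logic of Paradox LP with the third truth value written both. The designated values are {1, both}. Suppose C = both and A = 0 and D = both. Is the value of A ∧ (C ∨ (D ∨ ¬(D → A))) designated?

No

D → A = both → 0 = both
¬(D → A) = ¬both = both
D ∨ ¬(D → A) = both ∨ both = both
C ∨ (D ∨ ¬(D → A)) = both ∨ both = both
A ∧ (C ∨ (D ∨ ¬(D → A))) = 0 ∧ both = 0
0 ∉ {1, both}.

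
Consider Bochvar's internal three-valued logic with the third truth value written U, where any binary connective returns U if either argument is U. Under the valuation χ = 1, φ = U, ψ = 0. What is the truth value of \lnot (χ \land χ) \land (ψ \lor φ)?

U

χ \land χ = 1 \land 1 = 1
\lnot (χ \land χ) = \lnot 1 = 0
ψ \lor φ = 0 \lor U = U
\lnot (χ \land χ) \land (ψ \lor φ) = 0 \land U = U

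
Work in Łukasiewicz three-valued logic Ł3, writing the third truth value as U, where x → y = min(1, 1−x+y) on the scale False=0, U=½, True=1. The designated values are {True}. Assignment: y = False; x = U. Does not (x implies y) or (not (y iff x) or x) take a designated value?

No

x implies y = U implies False = U
not (x implies y) = not U = U
y iff x = False iff U = U
not (y iff x) = not U = U
not (y iff x) or x = U or U = U
not (x implies y) or (not (y iff x) or x) = U or U = U
U ∉ {True}.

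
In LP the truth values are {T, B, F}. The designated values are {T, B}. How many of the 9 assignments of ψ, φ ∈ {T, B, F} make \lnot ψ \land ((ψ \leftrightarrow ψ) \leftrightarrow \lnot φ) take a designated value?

Of the 9 assignments, 5 give a value in {T, B}.

5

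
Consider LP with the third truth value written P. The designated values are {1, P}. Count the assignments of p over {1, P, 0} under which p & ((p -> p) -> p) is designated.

2

p=1: 1 ✓
p=P: P ✓
p=0: 0 ·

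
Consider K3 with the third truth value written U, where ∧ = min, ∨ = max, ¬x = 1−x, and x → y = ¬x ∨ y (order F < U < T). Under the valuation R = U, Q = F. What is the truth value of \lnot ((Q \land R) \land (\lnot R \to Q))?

Q \land R = F \land U = F
\lnot R = \lnot U = U
\lnot R \to Q = U \to F = U  [\lnot U \lor F]
(Q \land R) \land (\lnot R \to Q) = F \land U = F
\lnot ((Q \land R) \land (\lnot R \to Q)) = \lnot F = T

T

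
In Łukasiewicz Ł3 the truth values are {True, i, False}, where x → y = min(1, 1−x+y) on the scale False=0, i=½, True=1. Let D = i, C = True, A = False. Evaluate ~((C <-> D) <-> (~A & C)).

C <-> D = True <-> i = i  [1 − |1−½|]
~A = ~False = True
~A & C = True & True = True
(C <-> D) <-> (~A & C) = i <-> True = i
~((C <-> D) <-> (~A & C)) = ~i = i

i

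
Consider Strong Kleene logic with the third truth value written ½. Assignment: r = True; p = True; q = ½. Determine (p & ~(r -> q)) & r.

r -> q = True -> ½ = ½
~(r -> q) = ~½ = ½
p & ~(r -> q) = True & ½ = ½
(p & ~(r -> q)) & r = ½ & True = ½

½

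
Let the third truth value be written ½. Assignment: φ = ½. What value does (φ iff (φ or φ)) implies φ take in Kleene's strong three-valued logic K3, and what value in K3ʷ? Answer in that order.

In Kleene's strong three-valued logic K3: φ or φ = ½ or ½ = ½
φ iff (φ or φ) = ½ iff ½ = ½
(φ iff (φ or φ)) implies φ = ½ implies ½ = ½
In K3ʷ: φ or φ = ½ or ½ = ½
φ iff (φ or φ) = ½ iff ½ = ½
(φ iff (φ or φ)) implies φ = ½ implies ½ = ½

½; ½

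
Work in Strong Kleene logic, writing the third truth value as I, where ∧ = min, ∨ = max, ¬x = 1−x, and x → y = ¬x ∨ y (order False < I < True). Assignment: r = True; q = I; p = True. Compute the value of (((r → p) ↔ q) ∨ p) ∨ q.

True

r → p = True → True = True
(r → p) ↔ q = True ↔ I = I
((r → p) ↔ q) ∨ p = I ∨ True = True
(((r → p) ↔ q) ∨ p) ∨ q = True ∨ I = True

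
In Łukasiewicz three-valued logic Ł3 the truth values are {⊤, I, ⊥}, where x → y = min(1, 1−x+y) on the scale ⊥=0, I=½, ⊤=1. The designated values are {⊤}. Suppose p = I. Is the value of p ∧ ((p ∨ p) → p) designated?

p ∨ p = I ∨ I = I
(p ∨ p) → p = I → I = ⊤
p ∧ ((p ∨ p) → p) = I ∧ ⊤ = I
I ∉ {⊤}.

No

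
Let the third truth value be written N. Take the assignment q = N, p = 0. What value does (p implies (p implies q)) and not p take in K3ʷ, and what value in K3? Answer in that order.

In K3ʷ: p implies q = 0 implies N = N
p implies (p implies q) = 0 implies N = N
not p = not 0 = 1
(p implies (p implies q)) and not p = N and 1 = N
In K3: p implies q = 0 implies N = 1  [not 0 or N]
p implies (p implies q) = 0 implies 1 = 1
not p = not 0 = 1
(p implies (p implies q)) and not p = 1 and 1 = 1
They differ because K3ʷ and K3 treat N differently under the binary connectives.

N; 1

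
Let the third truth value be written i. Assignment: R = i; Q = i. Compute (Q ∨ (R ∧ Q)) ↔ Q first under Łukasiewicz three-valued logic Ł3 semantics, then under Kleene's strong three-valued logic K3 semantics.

In Łukasiewicz three-valued logic Ł3: R ∧ Q = i ∧ i = i
Q ∨ (R ∧ Q) = i ∨ i = i
(Q ∨ (R ∧ Q)) ↔ Q = i ↔ i = T  [1 − |½−½|]
In Kleene's strong three-valued logic K3: R ∧ Q = i ∧ i = i
Q ∨ (R ∧ Q) = i ∨ i = i
(Q ∨ (R ∧ Q)) ↔ Q = i ↔ i = i
They differ because Łukasiewicz three-valued logic Ł3 and Kleene's strong three-valued logic K3 treat i differently under implication.

T; i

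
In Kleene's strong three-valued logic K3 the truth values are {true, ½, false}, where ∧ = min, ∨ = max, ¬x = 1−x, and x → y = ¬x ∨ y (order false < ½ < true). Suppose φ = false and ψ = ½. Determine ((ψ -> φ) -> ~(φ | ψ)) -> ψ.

ψ -> φ = ½ -> false = ½  [~½ | false]
φ | ψ = false | ½ = ½
~(φ | ψ) = ~½ = ½
(ψ -> φ) -> ~(φ | ψ) = ½ -> ½ = ½
((ψ -> φ) -> ~(φ | ψ)) -> ψ = ½ -> ½ = ½

½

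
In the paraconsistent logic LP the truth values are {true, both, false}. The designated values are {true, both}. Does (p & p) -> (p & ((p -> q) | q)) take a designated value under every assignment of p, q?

Countermodel: p=true, q=false gives false, which is not designated.

No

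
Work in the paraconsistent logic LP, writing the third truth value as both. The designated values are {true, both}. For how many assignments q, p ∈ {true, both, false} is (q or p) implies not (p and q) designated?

8

Of the 9 assignments, 8 give a value in {true, both}.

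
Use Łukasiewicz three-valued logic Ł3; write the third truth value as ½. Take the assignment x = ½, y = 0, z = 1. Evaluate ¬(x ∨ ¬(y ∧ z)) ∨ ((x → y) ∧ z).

y ∧ z = 0 ∧ 1 = 0
¬(y ∧ z) = ¬0 = 1
x ∨ ¬(y ∧ z) = ½ ∨ 1 = 1
¬(x ∨ ¬(y ∧ z)) = ¬1 = 0
x → y = ½ → 0 = ½  [min(1, 1−½+0)]
(x → y) ∧ z = ½ ∧ 1 = ½
¬(x ∨ ¬(y ∧ z)) ∨ ((x → y) ∧ z) = 0 ∨ ½ = ½

½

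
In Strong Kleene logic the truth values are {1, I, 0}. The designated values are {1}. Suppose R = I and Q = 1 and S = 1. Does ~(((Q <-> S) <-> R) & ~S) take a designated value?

Yes

Q <-> S = 1 <-> 1 = 1
(Q <-> S) <-> R = 1 <-> I = I
~S = ~1 = 0
((Q <-> S) <-> R) & ~S = I & 0 = 0
~(((Q <-> S) <-> R) & ~S) = ~0 = 1
1 ∈ {1}.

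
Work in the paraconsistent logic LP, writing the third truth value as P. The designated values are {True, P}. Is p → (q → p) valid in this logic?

Every assignment of p, q over {True, P, False} gives a value in {True, P}.
In particular, with p=P, q=P: p → (q → p) = P.

Yes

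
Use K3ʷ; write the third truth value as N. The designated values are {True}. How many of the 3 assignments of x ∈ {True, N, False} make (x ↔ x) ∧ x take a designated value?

1

x=True: True ✓
x=N: N ·
x=False: False ·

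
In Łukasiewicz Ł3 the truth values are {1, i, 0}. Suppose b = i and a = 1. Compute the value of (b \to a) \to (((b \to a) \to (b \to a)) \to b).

i

b \to a = i \to 1 = 1
b \to a = i \to 1 = 1
b \to a = i \to 1 = 1
(b \to a) \to (b \to a) = 1 \to 1 = 1
((b \to a) \to (b \to a)) \to b = 1 \to i = i
(b \to a) \to (((b \to a) \to (b \to a)) \to b) = 1 \to i = i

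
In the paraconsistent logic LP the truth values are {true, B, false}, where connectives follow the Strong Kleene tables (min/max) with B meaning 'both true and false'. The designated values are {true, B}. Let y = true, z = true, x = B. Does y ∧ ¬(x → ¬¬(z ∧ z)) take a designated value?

z ∧ z = true ∧ true = true
¬(z ∧ z) = ¬true = false
¬¬(z ∧ z) = ¬false = true
x → ¬¬(z ∧ z) = B → true = true
¬(x → ¬¬(z ∧ z)) = ¬true = false
y ∧ ¬(x → ¬¬(z ∧ z)) = true ∧ false = false
false ∉ {true, B}.

No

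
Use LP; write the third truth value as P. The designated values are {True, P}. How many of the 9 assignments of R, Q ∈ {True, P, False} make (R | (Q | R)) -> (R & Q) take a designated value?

Of the 9 assignments, 7 give a value in {True, P}.

7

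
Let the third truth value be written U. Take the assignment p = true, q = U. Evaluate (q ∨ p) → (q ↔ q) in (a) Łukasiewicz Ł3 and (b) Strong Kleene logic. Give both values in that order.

true; U

In Łukasiewicz Ł3: q ∨ p = U ∨ true = true
q ↔ q = U ↔ U = true  [1 − |½−½|]
(q ∨ p) → (q ↔ q) = true → true = true
In Strong Kleene logic: q ∨ p = U ∨ true = true
q ↔ q = U ↔ U = U
(q ∨ p) → (q ↔ q) = true → U = U  [¬true ∨ U]
They differ because Łukasiewicz Ł3 and Strong Kleene logic treat U differently under implication.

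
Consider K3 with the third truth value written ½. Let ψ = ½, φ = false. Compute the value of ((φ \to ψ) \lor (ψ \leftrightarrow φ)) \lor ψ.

φ \to ψ = false \to ½ = true  [\lnot false \lor ½]
ψ \leftrightarrow φ = ½ \leftrightarrow false = ½
(φ \to ψ) \lor (ψ \leftrightarrow φ) = true \lor ½ = true
((φ \to ψ) \lor (ψ \leftrightarrow φ)) \lor ψ = true \lor ½ = true

true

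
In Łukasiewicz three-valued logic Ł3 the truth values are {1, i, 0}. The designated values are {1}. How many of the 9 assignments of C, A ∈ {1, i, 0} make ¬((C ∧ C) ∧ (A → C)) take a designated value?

Designated under: (C=0, A=1); (C=0, A=i); (C=0, A=0).

3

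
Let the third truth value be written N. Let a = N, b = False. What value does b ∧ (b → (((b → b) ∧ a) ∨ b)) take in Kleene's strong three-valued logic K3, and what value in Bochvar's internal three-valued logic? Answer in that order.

In Kleene's strong three-valued logic K3: b → b = False → False = True
(b → b) ∧ a = True ∧ N = N
((b → b) ∧ a) ∨ b = N ∨ False = N
b → (((b → b) ∧ a) ∨ b) = False → N = True  [¬False ∨ N]
b ∧ (b → (((b → b) ∧ a) ∨ b)) = False ∧ True = False
In Bochvar's internal three-valued logic: b → b = False → False = True
(b → b) ∧ a = True ∧ N = N
((b → b) ∧ a) ∨ b = N ∨ False = N
b → (((b → b) ∧ a) ∨ b) = False → N = N
b ∧ (b → (((b → b) ∧ a) ∨ b)) = False ∧ N = N
They differ because Kleene's strong three-valued logic K3 and Bochvar's internal three-valued logic treat N differently under the binary connectives.

False; N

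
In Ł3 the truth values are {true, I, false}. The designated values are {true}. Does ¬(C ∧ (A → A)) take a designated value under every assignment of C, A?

No

Countermodel: C=true, A=true gives false, which is not designated.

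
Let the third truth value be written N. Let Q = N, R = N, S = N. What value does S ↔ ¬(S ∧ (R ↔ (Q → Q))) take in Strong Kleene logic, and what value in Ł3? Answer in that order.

In Strong Kleene logic: Q → Q = N → N = N  [¬N ∨ N]
R ↔ (Q → Q) = N ↔ N = N
S ∧ (R ↔ (Q → Q)) = N ∧ N = N
¬(S ∧ (R ↔ (Q → Q))) = ¬N = N
S ↔ ¬(S ∧ (R ↔ (Q → Q))) = N ↔ N = N
In Ł3: Q → Q = N → N = ⊤  [min(1, 1−½+½)]
R ↔ (Q → Q) = N ↔ ⊤ = N
S ∧ (R ↔ (Q → Q)) = N ∧ N = N
¬(S ∧ (R ↔ (Q → Q))) = ¬N = N
S ↔ ¬(S ∧ (R ↔ (Q → Q))) = N ↔ N = ⊤
They differ because Strong Kleene logic and Ł3 treat N differently under implication.

N; ⊤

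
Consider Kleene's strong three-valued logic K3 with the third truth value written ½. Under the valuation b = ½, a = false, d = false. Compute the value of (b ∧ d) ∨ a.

false

b ∧ d = ½ ∧ false = false
(b ∧ d) ∨ a = false ∨ false = false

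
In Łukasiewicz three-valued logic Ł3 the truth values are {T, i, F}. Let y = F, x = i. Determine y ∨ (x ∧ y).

F

x ∧ y = i ∧ F = F
y ∨ (x ∧ y) = F ∨ F = F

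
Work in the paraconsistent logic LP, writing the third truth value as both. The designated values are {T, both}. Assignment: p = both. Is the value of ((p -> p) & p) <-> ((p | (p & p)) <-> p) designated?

Yes

p -> p = both -> both = both  [~both | both]
(p -> p) & p = both & both = both
p & p = both & both = both
p | (p & p) = both | both = both
(p | (p & p)) <-> p = both <-> both = both
((p -> p) & p) <-> ((p | (p & p)) <-> p) = both <-> both = both
both ∈ {T, both}.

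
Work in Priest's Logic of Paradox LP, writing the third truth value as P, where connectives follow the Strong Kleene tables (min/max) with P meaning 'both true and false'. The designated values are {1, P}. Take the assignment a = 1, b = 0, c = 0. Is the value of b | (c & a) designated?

c & a = 0 & 1 = 0
b | (c & a) = 0 | 0 = 0
0 ∉ {1, P}.

No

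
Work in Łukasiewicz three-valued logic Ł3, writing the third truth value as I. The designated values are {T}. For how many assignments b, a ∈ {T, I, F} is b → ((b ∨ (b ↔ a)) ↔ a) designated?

Of the 9 assignments, 7 give a value in {T}.

7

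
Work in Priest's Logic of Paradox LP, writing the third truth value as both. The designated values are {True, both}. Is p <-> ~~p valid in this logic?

Every assignment of p over {True, both, False} gives a value in {True, both}.
In particular, with p=both: p <-> ~~p = both.

Yes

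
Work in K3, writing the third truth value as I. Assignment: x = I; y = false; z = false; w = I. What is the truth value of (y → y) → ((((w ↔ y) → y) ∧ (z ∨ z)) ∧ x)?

y → y = false → false = true
w ↔ y = I ↔ false = I
(w ↔ y) → y = I → false = I  [¬I ∨ false]
z ∨ z = false ∨ false = false
((w ↔ y) → y) ∧ (z ∨ z) = I ∧ false = false
(((w ↔ y) → y) ∧ (z ∨ z)) ∧ x = false ∧ I = false
(y → y) → ((((w ↔ y) → y) ∧ (z ∨ z)) ∧ x) = true → false = false

false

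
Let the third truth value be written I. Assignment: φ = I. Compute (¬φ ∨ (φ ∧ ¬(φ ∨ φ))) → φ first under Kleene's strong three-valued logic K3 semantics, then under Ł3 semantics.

I; True

In Kleene's strong three-valued logic K3: ¬φ = ¬I = I
φ ∨ φ = I ∨ I = I
¬(φ ∨ φ) = ¬I = I
φ ∧ ¬(φ ∨ φ) = I ∧ I = I
¬φ ∨ (φ ∧ ¬(φ ∨ φ)) = I ∨ I = I
(¬φ ∨ (φ ∧ ¬(φ ∨ φ))) → φ = I → I = I  [¬I ∨ I]
In Ł3: ¬φ = ¬I = I
φ ∨ φ = I ∨ I = I
¬(φ ∨ φ) = ¬I = I
φ ∧ ¬(φ ∨ φ) = I ∧ I = I
¬φ ∨ (φ ∧ ¬(φ ∨ φ)) = I ∨ I = I
(¬φ ∨ (φ ∧ ¬(φ ∨ φ))) → φ = I → I = True  [min(1, 1−½+½)]
They differ because Kleene's strong three-valued logic K3 and Ł3 treat I differently under implication.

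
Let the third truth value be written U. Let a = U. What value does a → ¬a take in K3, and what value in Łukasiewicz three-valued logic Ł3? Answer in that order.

In K3: ¬a = ¬U = U
a → ¬a = U → U = U  [¬U ∨ U]
In Łukasiewicz three-valued logic Ł3: ¬a = ¬U = U
a → ¬a = U → U = ⊤
They differ because K3 and Łukasiewicz three-valued logic Ł3 treat U differently under implication.

U; ⊤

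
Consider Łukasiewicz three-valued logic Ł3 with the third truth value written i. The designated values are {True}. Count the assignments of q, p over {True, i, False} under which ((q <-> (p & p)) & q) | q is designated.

Designated under: (q=True, p=True); (q=True, p=i); (q=True, p=False).

3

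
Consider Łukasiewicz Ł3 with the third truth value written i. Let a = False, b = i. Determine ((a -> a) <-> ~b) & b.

a -> a = False -> False = True
~b = ~i = i
(a -> a) <-> ~b = True <-> i = i  [1 − |1−½|]
((a -> a) <-> ~b) & b = i & i = i

i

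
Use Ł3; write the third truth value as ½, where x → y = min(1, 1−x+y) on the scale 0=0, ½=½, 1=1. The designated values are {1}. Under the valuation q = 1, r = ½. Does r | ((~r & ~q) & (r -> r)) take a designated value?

No

~r = ~½ = ½
~q = ~1 = 0
~r & ~q = ½ & 0 = 0
r -> r = ½ -> ½ = 1  [min(1, 1−½+½)]
(~r & ~q) & (r -> r) = 0 & 1 = 0
r | ((~r & ~q) & (r -> r)) = ½ | 0 = ½
½ ∉ {1}.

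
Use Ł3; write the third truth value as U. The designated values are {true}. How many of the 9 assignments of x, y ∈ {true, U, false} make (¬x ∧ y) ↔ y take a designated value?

Of the 9 assignments, 6 give a value in {true}.

6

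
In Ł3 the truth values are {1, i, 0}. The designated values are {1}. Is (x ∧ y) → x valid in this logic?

Yes

Every assignment of x, y over {1, i, 0} gives a value in {1}.
In particular, with x=i, y=i: (x ∧ y) → x = 1.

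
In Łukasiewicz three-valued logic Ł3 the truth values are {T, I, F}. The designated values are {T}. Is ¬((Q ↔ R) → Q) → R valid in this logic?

Countermodel: Q=F, R=F gives F, which is not designated.

No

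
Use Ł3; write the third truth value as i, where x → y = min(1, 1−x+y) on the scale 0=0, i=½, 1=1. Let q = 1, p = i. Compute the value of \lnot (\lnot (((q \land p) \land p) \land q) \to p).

0

q \land p = 1 \land i = i
(q \land p) \land p = i \land i = i
((q \land p) \land p) \land q = i \land 1 = i
\lnot (((q \land p) \land p) \land q) = \lnot i = i
\lnot (((q \land p) \land p) \land q) \to p = i \to i = 1  [min(1, 1−½+½)]
\lnot (\lnot (((q \land p) \land p) \land q) \to p) = \lnot 1 = 0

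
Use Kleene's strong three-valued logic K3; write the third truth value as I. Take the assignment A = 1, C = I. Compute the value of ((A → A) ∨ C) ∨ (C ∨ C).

A → A = 1 → 1 = 1
(A → A) ∨ C = 1 ∨ I = 1
C ∨ C = I ∨ I = I
((A → A) ∨ C) ∨ (C ∨ C) = 1 ∨ I = 1

1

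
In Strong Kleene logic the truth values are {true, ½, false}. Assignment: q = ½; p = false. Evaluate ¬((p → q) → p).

p → q = false → ½ = true  [¬false ∨ ½]
(p → q) → p = true → false = false
¬((p → q) → p) = ¬false = true

true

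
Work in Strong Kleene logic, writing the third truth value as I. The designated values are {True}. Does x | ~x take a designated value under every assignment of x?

Countermodel: x=I gives I, which is not designated.

No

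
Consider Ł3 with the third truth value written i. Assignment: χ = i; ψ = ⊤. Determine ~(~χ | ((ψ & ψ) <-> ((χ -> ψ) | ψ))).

~χ = ~i = i
ψ & ψ = ⊤ & ⊤ = ⊤
χ -> ψ = i -> ⊤ = ⊤
(χ -> ψ) | ψ = ⊤ | ⊤ = ⊤
(ψ & ψ) <-> ((χ -> ψ) | ψ) = ⊤ <-> ⊤ = ⊤
~χ | ((ψ & ψ) <-> ((χ -> ψ) | ψ)) = i | ⊤ = ⊤
~(~χ | ((ψ & ψ) <-> ((χ -> ψ) | ψ))) = ~⊤ = ⊥

⊥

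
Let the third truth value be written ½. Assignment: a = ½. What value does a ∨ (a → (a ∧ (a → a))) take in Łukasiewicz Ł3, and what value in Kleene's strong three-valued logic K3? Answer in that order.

In Łukasiewicz Ł3: a → a = ½ → ½ = ⊤  [min(1, 1−½+½)]
a ∧ (a → a) = ½ ∧ ⊤ = ½
a → (a ∧ (a → a)) = ½ → ½ = ⊤
a ∨ (a → (a ∧ (a → a))) = ½ ∨ ⊤ = ⊤
In Kleene's strong three-valued logic K3: a → a = ½ → ½ = ½  [¬½ ∨ ½]
a ∧ (a → a) = ½ ∧ ½ = ½
a → (a ∧ (a → a)) = ½ → ½ = ½
a ∨ (a → (a ∧ (a → a))) = ½ ∨ ½ = ½
They differ because Łukasiewicz Ł3 and Kleene's strong three-valued logic K3 treat ½ differently under implication.

⊤; ½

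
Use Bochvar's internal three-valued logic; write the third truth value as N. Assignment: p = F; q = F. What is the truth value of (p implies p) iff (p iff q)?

p implies p = F implies F = T
p iff q = F iff F = T
(p implies p) iff (p iff q) = T iff T = T

T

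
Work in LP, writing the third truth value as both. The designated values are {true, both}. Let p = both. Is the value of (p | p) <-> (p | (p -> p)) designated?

Yes

p | p = both | both = both
p -> p = both -> both = both  [~both | both]
p | (p -> p) = both | both = both
(p | p) <-> (p | (p -> p)) = both <-> both = both
both ∈ {true, both}.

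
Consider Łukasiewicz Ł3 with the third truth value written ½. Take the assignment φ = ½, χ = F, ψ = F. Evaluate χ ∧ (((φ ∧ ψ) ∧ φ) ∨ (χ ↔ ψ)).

F

φ ∧ ψ = ½ ∧ F = F
(φ ∧ ψ) ∧ φ = F ∧ ½ = F
χ ↔ ψ = F ↔ F = T
((φ ∧ ψ) ∧ φ) ∨ (χ ↔ ψ) = F ∨ T = T
χ ∧ (((φ ∧ ψ) ∧ φ) ∨ (χ ↔ ψ)) = F ∧ T = F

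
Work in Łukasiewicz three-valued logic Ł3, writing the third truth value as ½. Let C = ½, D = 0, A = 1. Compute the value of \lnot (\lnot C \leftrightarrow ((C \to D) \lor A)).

½

\lnot C = \lnot ½ = ½
C \to D = ½ \to 0 = ½
(C \to D) \lor A = ½ \lor 1 = 1
\lnot C \leftrightarrow ((C \to D) \lor A) = ½ \leftrightarrow 1 = ½
\lnot (\lnot C \leftrightarrow ((C \to D) \lor A)) = \lnot ½ = ½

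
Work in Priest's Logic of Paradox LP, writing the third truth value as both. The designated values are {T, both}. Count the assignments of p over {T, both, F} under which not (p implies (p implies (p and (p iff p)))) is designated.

1

p=T: F ·
p=both: both ✓
p=F: F ·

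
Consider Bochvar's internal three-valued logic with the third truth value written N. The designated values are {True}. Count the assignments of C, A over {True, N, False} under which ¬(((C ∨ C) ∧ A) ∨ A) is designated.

Designated under: (C=True, A=False); (C=False, A=False).

2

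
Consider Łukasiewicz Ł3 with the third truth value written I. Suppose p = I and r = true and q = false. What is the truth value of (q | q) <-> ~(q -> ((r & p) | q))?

q | q = false | false = false
r & p = true & I = I
(r & p) | q = I | false = I
q -> ((r & p) | q) = false -> I = true  [min(1, 1−0+½)]
~(q -> ((r & p) | q)) = ~true = false
(q | q) <-> ~(q -> ((r & p) | q)) = false <-> false = true

true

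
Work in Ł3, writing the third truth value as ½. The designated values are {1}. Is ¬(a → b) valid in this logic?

No

Countermodel: a=1, b=1 gives 0, which is not designated.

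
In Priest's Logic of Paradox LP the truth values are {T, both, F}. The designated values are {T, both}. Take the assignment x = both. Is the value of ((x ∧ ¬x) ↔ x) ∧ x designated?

Yes

¬x = ¬both = both
x ∧ ¬x = both ∧ both = both
(x ∧ ¬x) ↔ x = both ↔ both = both
((x ∧ ¬x) ↔ x) ∧ x = both ∧ both = both
both ∈ {T, both}.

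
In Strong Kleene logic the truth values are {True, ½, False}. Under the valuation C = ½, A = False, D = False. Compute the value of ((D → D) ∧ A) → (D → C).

D → D = False → False = True
(D → D) ∧ A = True ∧ False = False
D → C = False → ½ = True
((D → D) ∧ A) → (D → C) = False → True = True

True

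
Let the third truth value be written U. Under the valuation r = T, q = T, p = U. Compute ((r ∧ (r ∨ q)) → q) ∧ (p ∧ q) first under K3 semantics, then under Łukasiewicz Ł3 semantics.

U; U

In K3: r ∨ q = T ∨ T = T
r ∧ (r ∨ q) = T ∧ T = T
(r ∧ (r ∨ q)) → q = T → T = T
p ∧ q = U ∧ T = U
((r ∧ (r ∨ q)) → q) ∧ (p ∧ q) = T ∧ U = U
In Łukasiewicz Ł3: r ∨ q = T ∨ T = T
r ∧ (r ∨ q) = T ∧ T = T
(r ∧ (r ∨ q)) → q = T → T = T
p ∧ q = U ∧ T = U
((r ∧ (r ∨ q)) → q) ∧ (p ∧ q) = T ∧ U = U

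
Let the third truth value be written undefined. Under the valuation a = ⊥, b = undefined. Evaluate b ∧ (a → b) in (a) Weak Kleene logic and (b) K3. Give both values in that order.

undefined; undefined

In Weak Kleene logic: a → b = ⊥ → undefined = undefined  [any arg is the third value ⇒ result is the third value]
b ∧ (a → b) = undefined ∧ undefined = undefined
In K3: a → b = ⊥ → undefined = ⊤  [¬⊥ ∨ undefined]
b ∧ (a → b) = undefined ∧ ⊤ = undefined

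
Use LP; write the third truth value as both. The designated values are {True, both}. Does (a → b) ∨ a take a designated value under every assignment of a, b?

Yes

Every assignment of a, b over {True, both, False} gives a value in {True, both}.
In particular, with a=both, b=both: (a → b) ∨ a = both.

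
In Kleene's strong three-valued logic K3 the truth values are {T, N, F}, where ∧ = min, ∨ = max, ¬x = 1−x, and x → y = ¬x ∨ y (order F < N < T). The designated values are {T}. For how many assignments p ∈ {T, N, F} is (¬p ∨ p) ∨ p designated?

p=T: T ✓
p=N: N ·
p=F: T ✓

2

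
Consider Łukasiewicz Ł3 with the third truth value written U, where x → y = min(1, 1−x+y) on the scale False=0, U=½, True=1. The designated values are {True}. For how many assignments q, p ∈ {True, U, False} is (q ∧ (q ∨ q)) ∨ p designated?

5

Of the 9 assignments, 5 give a value in {True}.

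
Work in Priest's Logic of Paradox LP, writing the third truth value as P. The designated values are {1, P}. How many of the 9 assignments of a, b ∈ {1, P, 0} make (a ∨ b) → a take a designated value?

8

Of the 9 assignments, 8 give a value in {1, P}.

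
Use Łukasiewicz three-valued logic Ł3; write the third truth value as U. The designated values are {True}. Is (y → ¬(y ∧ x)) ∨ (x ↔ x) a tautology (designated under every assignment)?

Yes

Every assignment of y, x over {True, U, False} gives a value in {True}.
In particular, with y=U, x=U: (y → ¬(y ∧ x)) ∨ (x ↔ x) = True.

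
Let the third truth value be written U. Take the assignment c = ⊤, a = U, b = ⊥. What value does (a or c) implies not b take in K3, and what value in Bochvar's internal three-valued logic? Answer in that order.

⊤; U

In K3: a or c = U or ⊤ = ⊤
not b = not ⊥ = ⊤
(a or c) implies not b = ⊤ implies ⊤ = ⊤
In Bochvar's internal three-valued logic: a or c = U or ⊤ = U
not b = not ⊥ = ⊤
(a or c) implies not b = U implies ⊤ = U
They differ because K3 and Bochvar's internal three-valued logic treat U differently under the binary connectives.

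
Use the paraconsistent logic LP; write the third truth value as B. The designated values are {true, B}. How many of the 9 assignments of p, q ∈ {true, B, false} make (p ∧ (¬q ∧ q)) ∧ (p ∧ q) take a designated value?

Designated under: (p=true, q=B); (p=B, q=B).

2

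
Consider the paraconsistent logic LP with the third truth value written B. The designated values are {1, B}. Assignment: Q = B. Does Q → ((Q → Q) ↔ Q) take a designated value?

Yes

Q → Q = B → B = B
(Q → Q) ↔ Q = B ↔ B = B
Q → ((Q → Q) ↔ Q) = B → B = B
B ∈ {1, B}.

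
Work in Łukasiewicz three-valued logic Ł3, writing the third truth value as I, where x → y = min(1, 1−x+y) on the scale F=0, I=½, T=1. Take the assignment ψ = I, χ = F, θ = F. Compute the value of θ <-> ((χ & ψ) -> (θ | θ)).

χ & ψ = F & I = F
θ | θ = F | F = F
(χ & ψ) -> (θ | θ) = F -> F = T
θ <-> ((χ & ψ) -> (θ | θ)) = F <-> T = F

F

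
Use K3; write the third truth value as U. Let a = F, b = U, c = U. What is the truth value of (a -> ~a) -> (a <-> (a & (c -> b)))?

~a = ~F = T
a -> ~a = F -> T = T
c -> b = U -> U = U  [~U | U]
a & (c -> b) = F & U = F
a <-> (a & (c -> b)) = F <-> F = T
(a -> ~a) -> (a <-> (a & (c -> b))) = T -> T = T

T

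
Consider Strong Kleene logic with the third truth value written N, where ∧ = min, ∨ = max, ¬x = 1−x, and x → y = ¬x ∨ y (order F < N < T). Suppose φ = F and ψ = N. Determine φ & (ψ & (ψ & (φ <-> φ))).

F

φ <-> φ = F <-> F = T
ψ & (φ <-> φ) = N & T = N
ψ & (ψ & (φ <-> φ)) = N & N = N
φ & (ψ & (ψ & (φ <-> φ))) = F & N = F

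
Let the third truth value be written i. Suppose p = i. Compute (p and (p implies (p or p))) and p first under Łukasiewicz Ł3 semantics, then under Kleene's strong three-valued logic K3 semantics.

i; i

In Łukasiewicz Ł3: p or p = i or i = i
p implies (p or p) = i implies i = ⊤  [min(1, 1−½+½)]
p and (p implies (p or p)) = i and ⊤ = i
(p and (p implies (p or p))) and p = i and i = i
In Kleene's strong three-valued logic K3: p or p = i or i = i
p implies (p or p) = i implies i = i  [not i or i]
p and (p implies (p or p)) = i and i = i
(p and (p implies (p or p))) and p = i and i = i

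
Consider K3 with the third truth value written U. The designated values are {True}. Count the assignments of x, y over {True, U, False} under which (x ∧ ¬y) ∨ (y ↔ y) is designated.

6

Of the 9 assignments, 6 give a value in {True}.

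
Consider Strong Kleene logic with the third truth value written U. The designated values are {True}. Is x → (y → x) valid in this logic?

No

Countermodel: x=U, y=True gives U, which is not designated.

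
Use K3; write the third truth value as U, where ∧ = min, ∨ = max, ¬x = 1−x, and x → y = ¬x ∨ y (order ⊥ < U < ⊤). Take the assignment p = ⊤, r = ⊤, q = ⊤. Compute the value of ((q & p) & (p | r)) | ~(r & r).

⊤

q & p = ⊤ & ⊤ = ⊤
p | r = ⊤ | ⊤ = ⊤
(q & p) & (p | r) = ⊤ & ⊤ = ⊤
r & r = ⊤ & ⊤ = ⊤
~(r & r) = ~⊤ = ⊥
((q & p) & (p | r)) | ~(r & r) = ⊤ | ⊥ = ⊤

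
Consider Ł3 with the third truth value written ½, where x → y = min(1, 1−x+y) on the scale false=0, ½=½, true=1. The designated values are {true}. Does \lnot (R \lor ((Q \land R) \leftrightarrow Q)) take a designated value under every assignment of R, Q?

No

Countermodel: R=true, Q=true gives false, which is not designated.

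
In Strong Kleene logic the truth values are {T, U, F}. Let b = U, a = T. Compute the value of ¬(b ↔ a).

b ↔ a = U ↔ T = U
¬(b ↔ a) = ¬U = U

U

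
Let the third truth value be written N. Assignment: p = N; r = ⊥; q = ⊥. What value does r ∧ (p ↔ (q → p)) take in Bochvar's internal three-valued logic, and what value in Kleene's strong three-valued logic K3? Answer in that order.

N; ⊥

In Bochvar's internal three-valued logic: q → p = ⊥ → N = N  [any arg is the third value ⇒ result is the third value]
p ↔ (q → p) = N ↔ N = N
r ∧ (p ↔ (q → p)) = ⊥ ∧ N = N
In Kleene's strong three-valued logic K3: q → p = ⊥ → N = ⊤
p ↔ (q → p) = N ↔ ⊤ = N
r ∧ (p ↔ (q → p)) = ⊥ ∧ N = ⊥
They differ because Bochvar's internal three-valued logic and Kleene's strong three-valued logic K3 treat N differently under the binary connectives.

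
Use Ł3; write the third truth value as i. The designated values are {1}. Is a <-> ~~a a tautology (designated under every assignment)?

Yes

Every assignment of a over {1, i, 0} gives a value in {1}.
In particular, with a=i: a <-> ~~a = 1.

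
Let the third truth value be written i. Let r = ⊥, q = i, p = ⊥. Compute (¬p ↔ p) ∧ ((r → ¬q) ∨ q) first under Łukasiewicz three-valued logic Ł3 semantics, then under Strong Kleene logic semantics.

In Łukasiewicz three-valued logic Ł3: ¬p = ¬⊥ = ⊤
¬p ↔ p = ⊤ ↔ ⊥ = ⊥
¬q = ¬i = i
r → ¬q = ⊥ → i = ⊤  [min(1, 1−0+½)]
(r → ¬q) ∨ q = ⊤ ∨ i = ⊤
(¬p ↔ p) ∧ ((r → ¬q) ∨ q) = ⊥ ∧ ⊤ = ⊥
In Strong Kleene logic: ¬p = ¬⊥ = ⊤
¬p ↔ p = ⊤ ↔ ⊥ = ⊥
¬q = ¬i = i
r → ¬q = ⊥ → i = ⊤  [¬⊥ ∨ i]
(r → ¬q) ∨ q = ⊤ ∨ i = ⊤
(¬p ↔ p) ∧ ((r → ¬q) ∨ q) = ⊥ ∧ ⊤ = ⊥

⊥; ⊥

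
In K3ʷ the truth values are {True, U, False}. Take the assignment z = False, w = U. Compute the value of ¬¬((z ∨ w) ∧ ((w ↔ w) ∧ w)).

z ∨ w = False ∨ U = U
w ↔ w = U ↔ U = U
(w ↔ w) ∧ w = U ∧ U = U
(z ∨ w) ∧ ((w ↔ w) ∧ w) = U ∧ U = U
¬((z ∨ w) ∧ ((w ↔ w) ∧ w)) = ¬U = U
¬¬((z ∨ w) ∧ ((w ↔ w) ∧ w)) = ¬U = U

U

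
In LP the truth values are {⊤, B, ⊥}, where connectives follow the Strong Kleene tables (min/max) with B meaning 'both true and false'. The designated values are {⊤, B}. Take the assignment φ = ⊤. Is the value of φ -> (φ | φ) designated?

Yes

φ | φ = ⊤ | ⊤ = ⊤
φ -> (φ | φ) = ⊤ -> ⊤ = ⊤
⊤ ∈ {⊤, B}.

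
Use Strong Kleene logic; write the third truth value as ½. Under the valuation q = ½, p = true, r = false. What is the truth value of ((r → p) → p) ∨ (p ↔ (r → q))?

true

r → p = false → true = true
(r → p) → p = true → true = true
r → q = false → ½ = true  [¬false ∨ ½]
p ↔ (r → q) = true ↔ true = true
((r → p) → p) ∨ (p ↔ (r → q)) = true ∨ true = true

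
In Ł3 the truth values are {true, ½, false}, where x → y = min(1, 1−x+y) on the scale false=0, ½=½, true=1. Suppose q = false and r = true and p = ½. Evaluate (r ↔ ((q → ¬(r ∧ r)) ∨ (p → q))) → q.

false

r ∧ r = true ∧ true = true
¬(r ∧ r) = ¬true = false
q → ¬(r ∧ r) = false → false = true
p → q = ½ → false = ½
(q → ¬(r ∧ r)) ∨ (p → q) = true ∨ ½ = true
r ↔ ((q → ¬(r ∧ r)) ∨ (p → q)) = true ↔ true = true
(r ↔ ((q → ¬(r ∧ r)) ∨ (p → q))) → q = true → false = false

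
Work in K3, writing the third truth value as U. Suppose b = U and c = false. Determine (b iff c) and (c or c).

false

b iff c = U iff false = U
c or c = false or false = false
(b iff c) and (c or c) = U and false = false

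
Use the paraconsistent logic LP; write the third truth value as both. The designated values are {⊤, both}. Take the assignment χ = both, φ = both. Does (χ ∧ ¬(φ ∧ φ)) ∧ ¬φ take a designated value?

Yes

φ ∧ φ = both ∧ both = both
¬(φ ∧ φ) = ¬both = both
χ ∧ ¬(φ ∧ φ) = both ∧ both = both
¬φ = ¬both = both
(χ ∧ ¬(φ ∧ φ)) ∧ ¬φ = both ∧ both = both
both ∈ {⊤, both}.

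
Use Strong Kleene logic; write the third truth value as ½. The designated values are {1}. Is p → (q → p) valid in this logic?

Countermodel: p=½, q=1 gives ½, which is not designated.

No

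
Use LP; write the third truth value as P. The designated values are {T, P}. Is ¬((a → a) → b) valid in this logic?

No

Countermodel: a=T, b=T gives F, which is not designated.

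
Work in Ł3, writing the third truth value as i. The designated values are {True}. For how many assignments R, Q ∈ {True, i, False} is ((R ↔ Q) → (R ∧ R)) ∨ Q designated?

Of the 9 assignments, 6 give a value in {True}.

6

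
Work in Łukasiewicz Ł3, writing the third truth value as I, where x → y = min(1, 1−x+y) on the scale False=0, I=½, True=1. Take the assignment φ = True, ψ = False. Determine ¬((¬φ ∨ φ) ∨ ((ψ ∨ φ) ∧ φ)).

False

¬φ = ¬True = False
¬φ ∨ φ = False ∨ True = True
ψ ∨ φ = False ∨ True = True
(ψ ∨ φ) ∧ φ = True ∧ True = True
(¬φ ∨ φ) ∨ ((ψ ∨ φ) ∧ φ) = True ∨ True = True
¬((¬φ ∨ φ) ∨ ((ψ ∨ φ) ∧ φ)) = ¬True = False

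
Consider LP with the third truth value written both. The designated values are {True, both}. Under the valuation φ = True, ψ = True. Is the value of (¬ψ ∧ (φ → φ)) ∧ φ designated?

No

¬ψ = ¬True = False
φ → φ = True → True = True
¬ψ ∧ (φ → φ) = False ∧ True = False
(¬ψ ∧ (φ → φ)) ∧ φ = False ∧ True = False
False ∉ {True, both}.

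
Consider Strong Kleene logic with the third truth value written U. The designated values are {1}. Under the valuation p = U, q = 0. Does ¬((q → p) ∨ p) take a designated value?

q → p = 0 → U = 1
(q → p) ∨ p = 1 ∨ U = 1
¬((q → p) ∨ p) = ¬1 = 0
0 ∉ {1}.

No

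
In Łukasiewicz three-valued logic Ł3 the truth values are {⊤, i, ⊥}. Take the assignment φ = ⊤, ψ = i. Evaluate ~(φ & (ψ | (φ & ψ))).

φ & ψ = ⊤ & i = i
ψ | (φ & ψ) = i | i = i
φ & (ψ | (φ & ψ)) = ⊤ & i = i
~(φ & (ψ | (φ & ψ))) = ~i = i

i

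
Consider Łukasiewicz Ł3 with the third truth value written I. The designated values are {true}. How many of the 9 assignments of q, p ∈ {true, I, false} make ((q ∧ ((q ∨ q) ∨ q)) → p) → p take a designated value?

5

Of the 9 assignments, 5 give a value in {true}.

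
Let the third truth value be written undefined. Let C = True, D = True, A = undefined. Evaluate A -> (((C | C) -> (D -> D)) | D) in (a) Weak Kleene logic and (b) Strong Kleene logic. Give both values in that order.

In Weak Kleene logic: C | C = True | True = True
D -> D = True -> True = True
(C | C) -> (D -> D) = True -> True = True
((C | C) -> (D -> D)) | D = True | True = True
A -> (((C | C) -> (D -> D)) | D) = undefined -> True = undefined  [any arg is the third value ⇒ result is the third value]
In Strong Kleene logic: C | C = True | True = True
D -> D = True -> True = True
(C | C) -> (D -> D) = True -> True = True
((C | C) -> (D -> D)) | D = True | True = True
A -> (((C | C) -> (D -> D)) | D) = undefined -> True = True  [~undefined | True]
They differ because Weak Kleene logic and Strong Kleene logic treat undefined differently under the binary connectives.

undefined; True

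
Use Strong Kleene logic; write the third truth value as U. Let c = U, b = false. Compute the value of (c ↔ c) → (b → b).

c ↔ c = U ↔ U = U
b → b = false → false = true
(c ↔ c) → (b → b) = U → true = true  [¬U ∨ true]

true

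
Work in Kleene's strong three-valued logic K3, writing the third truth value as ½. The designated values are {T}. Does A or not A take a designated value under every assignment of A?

No

Countermodel: A=½ gives ½, which is not designated.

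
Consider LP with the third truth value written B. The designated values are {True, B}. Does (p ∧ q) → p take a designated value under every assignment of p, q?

Every assignment of p, q over {True, B, False} gives a value in {True, B}.
In particular, with p=B, q=B: (p ∧ q) → p = B.

Yes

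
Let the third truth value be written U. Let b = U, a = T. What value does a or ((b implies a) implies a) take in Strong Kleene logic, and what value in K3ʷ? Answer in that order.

In Strong Kleene logic: b implies a = U implies T = T
(b implies a) implies a = T implies T = T
a or ((b implies a) implies a) = T or T = T
In K3ʷ: b implies a = U implies T = U  [any arg is the third value ⇒ result is the third value]
(b implies a) implies a = U implies T = U
a or ((b implies a) implies a) = T or U = U
They differ because Strong Kleene logic and K3ʷ treat U differently under the binary connectives.

T; U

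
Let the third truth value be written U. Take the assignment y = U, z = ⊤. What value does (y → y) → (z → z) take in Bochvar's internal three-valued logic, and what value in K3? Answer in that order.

U; ⊤

In Bochvar's internal three-valued logic: y → y = U → U = U  [any arg is the third value ⇒ result is the third value]
z → z = ⊤ → ⊤ = ⊤
(y → y) → (z → z) = U → ⊤ = U
In K3: y → y = U → U = U  [¬U ∨ U]
z → z = ⊤ → ⊤ = ⊤
(y → y) → (z → z) = U → ⊤ = ⊤
They differ because Bochvar's internal three-valued logic and K3 treat U differently under the binary connectives.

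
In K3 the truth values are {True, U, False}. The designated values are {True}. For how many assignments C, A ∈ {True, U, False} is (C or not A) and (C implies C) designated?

4

Designated under: (C=True, A=True); (C=True, A=U); (C=True, A=False); (C=False, A=False).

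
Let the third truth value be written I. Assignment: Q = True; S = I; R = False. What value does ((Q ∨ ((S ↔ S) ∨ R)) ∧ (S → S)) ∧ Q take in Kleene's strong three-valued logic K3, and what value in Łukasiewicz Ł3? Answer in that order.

I; True

In Kleene's strong three-valued logic K3: S ↔ S = I ↔ I = I
(S ↔ S) ∨ R = I ∨ False = I
Q ∨ ((S ↔ S) ∨ R) = True ∨ I = True
S → S = I → I = I  [¬I ∨ I]
(Q ∨ ((S ↔ S) ∨ R)) ∧ (S → S) = True ∧ I = I
((Q ∨ ((S ↔ S) ∨ R)) ∧ (S → S)) ∧ Q = I ∧ True = I
In Łukasiewicz Ł3: S ↔ S = I ↔ I = True
(S ↔ S) ∨ R = True ∨ False = True
Q ∨ ((S ↔ S) ∨ R) = True ∨ True = True
S → S = I → I = True
(Q ∨ ((S ↔ S) ∨ R)) ∧ (S → S) = True ∧ True = True
((Q ∨ ((S ↔ S) ∨ R)) ∧ (S → S)) ∧ Q = True ∧ True = True
They differ because Kleene's strong three-valued logic K3 and Łukasiewicz Ł3 treat I differently under implication.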